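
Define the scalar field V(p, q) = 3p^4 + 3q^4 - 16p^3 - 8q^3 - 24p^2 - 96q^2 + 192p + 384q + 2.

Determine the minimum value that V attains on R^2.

-2094

V(p,q) separates as A(p) + B(q) + 2, so its minimum is min A + min B + 2.
A'(p) = 12(p - 4)(p - 2)(p + 2) vanishes at p ∈ {-2, 2, 4}; B'(q) = 12(q - 4)(q - 2)(q + 4) vanishes at q ∈ {-4, 2, 4}.
Local minima of A (where A''>0): A(-2)=-304, A(4)=128. Local minima of B: B(-4)=-1792, B(4)=256.
So the global minimum of V is A(-2) + B(-4) + 2 = -304 − 1792 + 2 = -2094, attained at (-2, -4).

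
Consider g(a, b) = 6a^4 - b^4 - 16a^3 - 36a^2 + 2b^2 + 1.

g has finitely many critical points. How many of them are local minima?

2

g separates as a function of a plus a function of b, so ∇g=0 decouples.
∂g/∂a = 24a(a - 3)(a + 1) = 0 at a ∈ {-1, 0, 3}; ∂g/∂b = -4b(b - 1)(b + 1) = 0 at b ∈ {-1, 0, 1}.
The Hessian is diagonal: diag(g_aa, g_bb). Second derivatives: g_aa(-1)=96, g_aa(0)=-72, g_aa(3)=288; g_bb(-1)=-8, g_bb(0)=4, g_bb(1)=-8.
Local minima occur where both diagonal entries positive: (-1, 0), (3, 0). Count: 2.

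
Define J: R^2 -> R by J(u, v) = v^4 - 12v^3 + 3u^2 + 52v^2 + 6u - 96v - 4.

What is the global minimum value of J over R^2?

J(u,v) separates as P(u) + Q(v) − 4, so its minimum is min P + min Q − 4.
P'(u) = 6u + 6 vanishes at u ∈ {-1}; Q'(v) = 4(v - 4)(v - 3)(v - 2) vanishes at v ∈ {2, 3, 4}.
Local minima of P (where P''>0): P(-1)=-3. Local minima of Q: Q(2)=-64, Q(4)=-64.
So the global minimum of J is P(-1) + Q(2) − 4 = -3 − 64 − 4 = -71, attained at (-1, 2).

-71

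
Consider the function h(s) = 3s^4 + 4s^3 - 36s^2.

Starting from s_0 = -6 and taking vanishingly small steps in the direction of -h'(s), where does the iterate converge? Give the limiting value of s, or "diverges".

-3

h'(s) = 12s(s - 2)(s + 3), so h'(-6) = -1728.
Gradient descent moves in the -h' direction, i.e. s is increasing.
The nearest critical point in that direction is s = -3, where h'' = 180 > 0 (a local minimum). The iterate converges there.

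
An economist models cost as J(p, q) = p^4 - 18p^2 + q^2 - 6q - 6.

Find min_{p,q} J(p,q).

J(p,q) separates as A(p) + B(q) − 6, so its minimum is min A + min B − 6.
A'(p) = 4p(p - 3)(p + 3) vanishes at p ∈ {-3, 0, 3}; B'(q) = 2q - 6 vanishes at q ∈ {3}.
Local minima of A (where A''>0): A(-3)=-81, A(3)=-81. Local minima of B: B(3)=-9.
So the global minimum of J is A(-3) + B(3) − 6 = -81 − 9 − 6 = -96, attained at (-3, 3).

-96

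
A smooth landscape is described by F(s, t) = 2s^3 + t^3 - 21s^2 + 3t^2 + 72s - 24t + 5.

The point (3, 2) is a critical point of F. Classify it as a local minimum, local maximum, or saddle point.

The mixed partial ∂²F/∂s∂t is 0, so the Hessian at any point is diag(F_ss, F_tt) = diag(6(2s - 7), 6(t + 1)).
At (3, 2): H = diag(-6, 18).
The eigenvalues have opposite signs, so H is indefinite: a saddle point.

saddle point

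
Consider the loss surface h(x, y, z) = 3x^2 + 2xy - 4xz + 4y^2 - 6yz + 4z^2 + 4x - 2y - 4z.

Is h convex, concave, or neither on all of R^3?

h is quadratic, so its Hessian is the constant matrix H = [[6, 2, -4], [2, 8, -6], [-4, -6, 8]].
Leading principal minors: 6, 44, 104.
All positive ⇒ H ≻ 0 ⇒ convex.

convex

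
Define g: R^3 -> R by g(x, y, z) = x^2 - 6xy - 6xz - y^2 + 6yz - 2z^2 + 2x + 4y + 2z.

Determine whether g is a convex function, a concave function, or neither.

neither

g is quadratic, so its Hessian is the constant matrix H = [[2, -6, -6], [-6, -2, 6], [-6, 6, -4]].
Leading principal minors: 2, -40, 592.
Neither pattern holds ⇒ H is indefinite ⇒ neither convex nor concave.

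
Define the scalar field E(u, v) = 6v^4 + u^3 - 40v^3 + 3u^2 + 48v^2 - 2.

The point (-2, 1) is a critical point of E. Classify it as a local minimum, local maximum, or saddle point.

The mixed partial ∂²E/∂u∂v is 0, so the Hessian at any point is diag(E_uu, E_vv) = diag(6(u + 1), 24(3v^2 - 10v + 4)).
At (-2, 1): H = diag(-6, -72).
Both eigenvalues are negative, so H is negative definite: a local maximum.

local maximum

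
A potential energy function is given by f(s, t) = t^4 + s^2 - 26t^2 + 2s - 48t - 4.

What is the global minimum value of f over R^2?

f(s,t) separates as P(s) + Q(t) − 4, so its minimum is min P + min Q − 4.
P'(s) = 2s + 2 vanishes at s ∈ {-1}; Q'(t) = 4(t - 4)(t + 1)(t + 3) vanishes at t ∈ {-3, -1, 4}.
Local minima of P (where P''>0): P(-1)=-1. Local minima of Q: Q(-3)=-9, Q(4)=-352.
So the global minimum of f is P(-1) + Q(4) − 4 = -1 − 352 − 4 = -357, attained at (-1, 4).

-357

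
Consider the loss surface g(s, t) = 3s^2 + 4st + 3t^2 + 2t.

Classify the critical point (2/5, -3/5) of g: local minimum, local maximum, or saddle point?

The Hessian of g is constant: H = [[6, 4], [4, 6]].
det(H) = 6·6 − 4² = 20.
det(H) > 0 and tr(H) = 12 > 0, so H is positive definite and the point is a local minimum.

local minimum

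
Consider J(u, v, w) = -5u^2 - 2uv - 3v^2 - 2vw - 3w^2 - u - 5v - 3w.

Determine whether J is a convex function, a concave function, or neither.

concave

J is quadratic, so its Hessian is the constant matrix H = [[-10, -2, 0], [-2, -6, -2], [0, -2, -6]].
Leading principal minors: -10, 56, -296.
Signs alternate −, +, − ⇒ H ≺ 0 ⇒ concave.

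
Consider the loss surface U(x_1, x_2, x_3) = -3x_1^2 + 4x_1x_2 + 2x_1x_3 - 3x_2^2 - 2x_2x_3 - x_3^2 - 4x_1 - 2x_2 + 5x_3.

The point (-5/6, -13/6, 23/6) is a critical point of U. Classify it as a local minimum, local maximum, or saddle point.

local maximum

The Hessian is constant: H = [[-6, 4, 2], [4, -6, -2], [2, -2, -2]].
Leading principal minors: Δ₁ = -6, Δ₂ = 20, Δ₃ = -24.
The minors alternate sign starting negative (−, +, −), so H is negative definite: a local maximum.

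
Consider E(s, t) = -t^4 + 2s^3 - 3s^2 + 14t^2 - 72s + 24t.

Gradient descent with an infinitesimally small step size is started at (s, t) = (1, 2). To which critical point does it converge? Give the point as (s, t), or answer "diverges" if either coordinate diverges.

(4, -1)

E is separable, so gradient descent decouples: s follows -∂E/∂s, t follows -∂E/∂t.
∂E/∂s = 6(s - 4)(s + 3); at s=1 this is -72, so s increases.
∂E/∂t = -4(t - 3)(t + 1)(t + 2); at t=2 this is 48, so t decreases.
s converges to its nearest critical value 4 (a local min of the s-part); t converges to -1. The iterate converges to (4, -1).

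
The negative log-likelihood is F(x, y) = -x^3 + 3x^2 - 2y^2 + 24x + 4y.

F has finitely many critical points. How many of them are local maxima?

F separates as a function of x plus a function of y, so ∇F=0 decouples.
∂F/∂x = -3(x - 4)(x + 2) = 0 at x ∈ {-2, 4}; ∂F/∂y = -4(y - 1) = 0 at y ∈ {1}.
The Hessian is diagonal: diag(F_xx, F_yy). Second derivatives: F_xx(-2)=18, F_xx(4)=-18; F_yy(1)=-4.
Local maxima occur where both diagonal entries negative: (4, 1). Count: 1.

1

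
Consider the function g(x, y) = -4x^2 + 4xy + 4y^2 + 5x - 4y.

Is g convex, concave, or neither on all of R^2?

g is quadratic, so its Hessian is the constant matrix H = [[-8, 4], [4, 8]].
det(H) = -80, tr(H) = 0.
det(H) < 0, so H is indefinite: neither convex nor concave.

neither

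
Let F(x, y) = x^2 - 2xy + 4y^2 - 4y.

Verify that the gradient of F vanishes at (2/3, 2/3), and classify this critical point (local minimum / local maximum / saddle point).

∇F = (2x - 2y, -2x + 8y - 4); substituting (2/3, 2/3) gives ∇F = (0, 0), so (2/3, 2/3) is indeed a critical point.
The Hessian of F is constant: H = [[2, -2], [-2, 8]].
det(H) = 2·8 − (-2)² = 12.
det(H) > 0 and tr(H) = 10 > 0, so H is positive definite and the point is a local minimum.

local minimum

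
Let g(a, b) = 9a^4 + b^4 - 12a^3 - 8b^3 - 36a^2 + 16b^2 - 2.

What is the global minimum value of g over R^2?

-98

g(a,b) separates as P(a) + Q(b) − 2, so its minimum is min P + min Q − 2.
P'(a) = 36a(a - 2)(a + 1) vanishes at a ∈ {-1, 0, 2}; Q'(b) = 4b(b - 4)(b - 2) vanishes at b ∈ {0, 2, 4}.
Local minima of P (where P''>0): P(-1)=-15, P(2)=-96. Local minima of Q: Q(0)=0, Q(4)=0.
So the global minimum of g is P(2) + Q(0) − 2 = -96 + 0 − 2 = -98, attained at (2, 0).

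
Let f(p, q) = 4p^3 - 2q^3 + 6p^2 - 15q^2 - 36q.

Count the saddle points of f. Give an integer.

f separates as a function of p plus a function of q, so ∇f=0 decouples.
∂f/∂p = 12p(p + 1) = 0 at p ∈ {-1, 0}; ∂f/∂q = -6(q + 2)(q + 3) = 0 at q ∈ {-3, -2}.
The Hessian is diagonal: diag(f_pp, f_qq). Second derivatives: f_pp(-1)=-12, f_pp(0)=12; f_qq(-3)=6, f_qq(-2)=-6.
Saddle points occur where the two diagonal entries have opposite signs: (-1, -3), (0, -2). Count: 2.

2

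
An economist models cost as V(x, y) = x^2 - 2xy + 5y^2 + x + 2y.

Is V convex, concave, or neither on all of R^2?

convex

V is quadratic, so its Hessian is the constant matrix H = [[2, -2], [-2, 10]].
det(H) = 16, tr(H) = 12.
det(H) > 0 and tr(H) > 0, so H is positive definite everywhere: convex.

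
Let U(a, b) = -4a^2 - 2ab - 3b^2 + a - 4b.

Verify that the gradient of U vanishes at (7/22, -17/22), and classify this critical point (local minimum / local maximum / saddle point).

∇U = (-8a - 2b + 1, -2a - 6b - 4); substituting (7/22, -17/22) gives ∇U = (0, 0), so (7/22, -17/22) is indeed a critical point.
The Hessian of U is constant: H = [[-8, -2], [-2, -6]].
det(H) = (-8)·(-6) − (-2)² = 44.
det(H) > 0 and tr(H) = -14 < 0, so H is negative definite and the point is a local maximum.

local maximum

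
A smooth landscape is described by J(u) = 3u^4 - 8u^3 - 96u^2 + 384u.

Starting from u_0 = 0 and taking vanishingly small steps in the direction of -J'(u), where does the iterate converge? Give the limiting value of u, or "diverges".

-4

J'(u) = 12(u - 4)(u - 2)(u + 4), so J'(0) = 384.
Gradient descent moves in the -J' direction, i.e. u is decreasing.
The nearest critical point in that direction is u = -4, where J'' = 576 > 0 (a local minimum). The iterate converges there.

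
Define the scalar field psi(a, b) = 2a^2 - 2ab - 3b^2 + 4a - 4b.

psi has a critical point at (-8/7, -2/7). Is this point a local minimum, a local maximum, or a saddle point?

The Hessian of psi is constant: H = [[4, -2], [-2, -6]].
det(H) = 4·(-6) − (-2)² = -28.
Since det(H) < 0, H is indefinite and the critical point is a saddle point.

saddle point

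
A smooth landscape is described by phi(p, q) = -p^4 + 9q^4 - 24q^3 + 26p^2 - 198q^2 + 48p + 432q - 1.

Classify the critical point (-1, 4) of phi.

The mixed partial ∂²phi/∂p∂q is 0, so the Hessian at any point is diag(phi_pp, phi_qq) = diag(4(-3p^2 + 13), 36(3q^2 - 4q - 11)).
At (-1, 4): H = diag(40, 756).
Both eigenvalues are positive, so H is positive definite: a local minimum.

local minimum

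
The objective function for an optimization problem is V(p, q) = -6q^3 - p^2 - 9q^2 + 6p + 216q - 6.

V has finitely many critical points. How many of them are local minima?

0

V separates as a function of p plus a function of q, so ∇V=0 decouples.
∂V/∂p = -2(p - 3) = 0 at p ∈ {3}; ∂V/∂q = -18(q - 3)(q + 4) = 0 at q ∈ {-4, 3}.
The Hessian is diagonal: diag(V_pp, V_qq). Second derivatives: V_pp(3)=-2; V_qq(-4)=126, V_qq(3)=-126.
Local minima occur where both diagonal entries positive: none. Count: 0.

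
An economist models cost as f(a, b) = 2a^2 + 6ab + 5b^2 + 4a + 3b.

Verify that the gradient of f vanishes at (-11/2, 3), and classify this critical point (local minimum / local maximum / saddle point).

∇f = (4a + 6b + 4, 6a + 10b + 3); substituting (-11/2, 3) gives ∇f = (0, 0), so (-11/2, 3) is indeed a critical point.
The Hessian of f is constant: H = [[4, 6], [6, 10]].
det(H) = 4·10 − 6² = 4.
det(H) > 0 and tr(H) = 14 > 0, so H is positive definite and the point is a local minimum.

local minimum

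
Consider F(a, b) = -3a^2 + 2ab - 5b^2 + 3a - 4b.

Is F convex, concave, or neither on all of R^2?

concave

F is quadratic, so its Hessian is the constant matrix H = [[-6, 2], [2, -10]].
det(H) = 56, tr(H) = -16.
det(H) > 0 and tr(H) < 0, so H is negative definite everywhere: concave.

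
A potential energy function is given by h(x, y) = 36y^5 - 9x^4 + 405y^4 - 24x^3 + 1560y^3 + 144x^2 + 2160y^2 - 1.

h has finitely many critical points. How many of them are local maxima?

4

h separates as a function of x plus a function of y, so ∇h=0 decouples.
∂h/∂x = -36x(x - 2)(x + 4) = 0 at x ∈ {-4, 0, 2}; ∂h/∂y = 180y(y + 2)(y + 3)(y + 4) = 0 at y ∈ {-4, -3, -2, 0}.
The Hessian is diagonal: diag(h_xx, h_yy). Second derivatives: h_xx(-4)=-864, h_xx(0)=288, h_xx(2)=-432; h_yy(-4)=-1440, h_yy(-3)=540, h_yy(-2)=-720, h_yy(0)=4320.
Local maxima occur where both diagonal entries negative: (-4, -4), (-4, -2), (2, -4), (2, -2). Count: 4.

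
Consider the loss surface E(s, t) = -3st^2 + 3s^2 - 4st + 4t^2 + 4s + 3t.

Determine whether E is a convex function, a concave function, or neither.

The term -3st^2 is cubic, so the Hessian is not constant.
∂²E/∂t² = -6s + 8, which takes both signs as s varies (negative for sufficiently large s). A diagonal entry of the Hessian changing sign means the Hessian is neither positive- nor negative-semidefinite on all of R^2.

neither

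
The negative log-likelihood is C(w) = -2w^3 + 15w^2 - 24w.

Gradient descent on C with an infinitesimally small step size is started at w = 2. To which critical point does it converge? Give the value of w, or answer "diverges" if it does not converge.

1

C'(w) = -6(w - 4)(w - 1), so C'(2) = 12.
Gradient descent moves in the -C' direction, i.e. w is decreasing.
The nearest critical point in that direction is w = 1, where C'' = 18 > 0 (a local minimum). The iterate converges there.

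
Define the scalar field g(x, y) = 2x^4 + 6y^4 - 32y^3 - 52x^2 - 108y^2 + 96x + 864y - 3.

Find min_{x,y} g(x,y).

g(x,y) separates as P(x) + Q(y) − 3, so its minimum is min P + min Q − 3.
P'(x) = 8(x - 3)(x - 1)(x + 4) vanishes at x ∈ {-4, 1, 3}; Q'(y) = 24(y - 4)(y - 3)(y + 3) vanishes at y ∈ {-3, 3, 4}.
Local minima of P (where P''>0): P(-4)=-704, P(3)=-18. Local minima of Q: Q(-3)=-2214, Q(4)=1216.
So the global minimum of g is P(-4) + Q(-3) − 3 = -704 − 2214 − 3 = -2921, attained at (-4, -3).

-2921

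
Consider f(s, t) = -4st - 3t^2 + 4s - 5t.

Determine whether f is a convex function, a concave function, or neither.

f is quadratic, so its Hessian is the constant matrix H = [[0, -4], [-4, -6]].
det(H) = -16, tr(H) = -6.
det(H) < 0, so H is indefinite: neither convex nor concave.

neither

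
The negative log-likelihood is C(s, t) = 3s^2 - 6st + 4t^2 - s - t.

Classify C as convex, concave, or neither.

C is quadratic, so its Hessian is the constant matrix H = [[6, -6], [-6, 8]].
det(H) = 12, tr(H) = 14.
det(H) > 0 and tr(H) > 0, so H is positive definite everywhere: convex.

convex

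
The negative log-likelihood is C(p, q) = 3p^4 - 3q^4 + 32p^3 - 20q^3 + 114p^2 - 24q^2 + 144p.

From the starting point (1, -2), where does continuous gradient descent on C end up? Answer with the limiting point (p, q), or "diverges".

(-1, -1)

C is separable, so gradient descent decouples: p follows -∂C/∂p, q follows -∂C/∂q.
∂C/∂p = 12(p + 1)(p + 3)(p + 4); at p=1 this is 480, so p decreases.
∂C/∂q = -12q(q + 1)(q + 4); at q=-2 this is -48, so q increases.
p converges to its nearest critical value -1 (a local min of the p-part); q converges to -1. The iterate converges to (-1, -1).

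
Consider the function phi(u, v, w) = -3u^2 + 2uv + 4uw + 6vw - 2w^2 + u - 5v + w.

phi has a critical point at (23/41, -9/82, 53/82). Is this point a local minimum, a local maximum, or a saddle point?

The Hessian is constant: H = [[-6, 2, 4], [2, 0, 6], [4, 6, -4]].
Leading principal minors: Δ₁ = -6, Δ₂ = -4, Δ₃ = 328.
The minors fit neither the all-positive nor the alternating-sign pattern, so H is indefinite: a saddle point.

saddle point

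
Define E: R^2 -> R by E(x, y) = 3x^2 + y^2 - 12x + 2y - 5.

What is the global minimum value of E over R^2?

-18

E(x,y) separates as P(x) + Q(y) − 5, so its minimum is min P + min Q − 5.
P'(x) = 6x - 12 vanishes at x ∈ {2}; Q'(y) = 2y + 2 vanishes at y ∈ {-1}.
Local minima of P (where P''>0): P(2)=-12. Local minima of Q: Q(-1)=-1.
So the global minimum of E is P(2) + Q(-1) − 5 = -12 − 1 − 5 = -18, attained at (2, -1).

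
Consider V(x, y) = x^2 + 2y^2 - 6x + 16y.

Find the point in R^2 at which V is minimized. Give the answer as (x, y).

(3, -4)

V(x,y) separates as P(x) + Q(y), so its minimum is min P + min Q.
P'(x) = 2x - 6 vanishes at x ∈ {3}; Q'(y) = 4y + 16 vanishes at y ∈ {-4}.
Local minima of P (where P''>0): P(3)=-9. Local minima of Q: Q(-4)=-32.
So the global minimum of V is P(3) + Q(-4) = -9 − 32 = -41, attained at (3, -4).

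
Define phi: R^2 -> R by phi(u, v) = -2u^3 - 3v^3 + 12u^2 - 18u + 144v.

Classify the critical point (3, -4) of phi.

saddle point

The mixed partial ∂²phi/∂u∂v is 0, so the Hessian at any point is diag(phi_uu, phi_vv) = diag(12(-u + 2), -18v).
At (3, -4): H = diag(-12, 72).
The eigenvalues have opposite signs, so H is indefinite: a saddle point.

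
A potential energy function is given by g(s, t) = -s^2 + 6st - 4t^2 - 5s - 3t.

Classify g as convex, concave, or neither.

g is quadratic, so its Hessian is the constant matrix H = [[-2, 6], [6, -8]].
det(H) = -20, tr(H) = -10.
det(H) < 0, so H is indefinite: neither convex nor concave.

neither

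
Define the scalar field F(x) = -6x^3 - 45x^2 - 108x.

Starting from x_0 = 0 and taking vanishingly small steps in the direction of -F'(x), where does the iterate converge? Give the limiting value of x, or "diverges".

F'(x) = -18(x + 2)(x + 3), so F'(0) = -108.
Gradient descent moves in the -F' direction, i.e. x is increasing.
There is no critical point above x=0, and F' keeps the same sign, so the iterate runs off to +∞.

diverges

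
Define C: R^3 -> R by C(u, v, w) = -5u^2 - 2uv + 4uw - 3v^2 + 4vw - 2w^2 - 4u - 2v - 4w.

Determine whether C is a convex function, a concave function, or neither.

concave

C is quadratic, so its Hessian is the constant matrix H = [[-10, -2, 4], [-2, -6, 4], [4, 4, -4]].
Leading principal minors: -10, 56, -32.
Signs alternate −, +, − ⇒ H ≺ 0 ⇒ concave.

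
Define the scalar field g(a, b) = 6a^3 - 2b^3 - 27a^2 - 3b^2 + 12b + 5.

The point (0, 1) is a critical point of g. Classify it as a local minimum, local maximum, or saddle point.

local maximum

The mixed partial ∂²g/∂a∂b is 0, so the Hessian at any point is diag(g_aa, g_bb) = diag(18(2a - 3), -6(2b + 1)).
At (0, 1): H = diag(-54, -18).
Both eigenvalues are negative, so H is negative definite: a local maximum.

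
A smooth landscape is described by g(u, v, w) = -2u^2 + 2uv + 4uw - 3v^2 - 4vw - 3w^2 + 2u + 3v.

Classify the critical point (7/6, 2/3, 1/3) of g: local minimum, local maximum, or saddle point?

The Hessian is constant: H = [[-4, 2, 4], [2, -6, -4], [4, -4, -6]].
Leading principal minors: Δ₁ = -4, Δ₂ = 20, Δ₃ = -24.
The minors alternate sign starting negative (−, +, −), so H is negative definite: a local maximum.

local maximum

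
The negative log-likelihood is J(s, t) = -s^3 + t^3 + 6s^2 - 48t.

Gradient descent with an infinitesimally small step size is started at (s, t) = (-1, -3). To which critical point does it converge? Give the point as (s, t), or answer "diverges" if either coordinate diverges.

J is separable, so gradient descent decouples: s follows -∂J/∂s, t follows -∂J/∂t.
∂J/∂s = -3s(s - 4); at s=-1 this is -15, so s increases.
∂J/∂t = 3(t - 4)(t + 4); at t=-3 this is -21, so t increases.
s converges to its nearest critical value 0 (a local min of the s-part); t converges to 4. The iterate converges to (0, 4).

(0, 4)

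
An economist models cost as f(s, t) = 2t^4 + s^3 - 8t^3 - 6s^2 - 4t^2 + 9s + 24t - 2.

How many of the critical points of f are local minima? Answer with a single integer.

2

f separates as a function of s plus a function of t, so ∇f=0 decouples.
∂f/∂s = 3(s - 3)(s - 1) = 0 at s ∈ {1, 3}; ∂f/∂t = 8(t - 3)(t - 1)(t + 1) = 0 at t ∈ {-1, 1, 3}.
The Hessian is diagonal: diag(f_ss, f_tt). Second derivatives: f_ss(1)=-6, f_ss(3)=6; f_tt(-1)=64, f_tt(1)=-32, f_tt(3)=64.
Local minima occur where both diagonal entries positive: (3, -1), (3, 3). Count: 2.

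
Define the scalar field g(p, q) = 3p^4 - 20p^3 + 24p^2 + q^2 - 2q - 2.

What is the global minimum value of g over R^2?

-131

g(p,q) separates as A(p) + B(q) − 2, so its minimum is min A + min B − 2.
A'(p) = 12p(p - 4)(p - 1) vanishes at p ∈ {0, 1, 4}; B'(q) = 2q - 2 vanishes at q ∈ {1}.
Local minima of A (where A''>0): A(0)=0, A(4)=-128. Local minima of B: B(1)=-1.
So the global minimum of g is A(4) + B(1) − 2 = -128 − 1 − 2 = -131, attained at (4, 1).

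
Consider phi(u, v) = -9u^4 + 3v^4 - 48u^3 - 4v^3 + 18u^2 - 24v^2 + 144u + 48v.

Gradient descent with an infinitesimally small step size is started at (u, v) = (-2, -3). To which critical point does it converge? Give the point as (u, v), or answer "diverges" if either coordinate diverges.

(-1, -2)

phi is separable, so gradient descent decouples: u follows -∂phi/∂u, v follows -∂phi/∂v.
∂phi/∂u = -36(u - 1)(u + 1)(u + 4); at u=-2 this is -216, so u increases.
∂phi/∂v = 12(v - 2)(v - 1)(v + 2); at v=-3 this is -240, so v increases.
u converges to its nearest critical value -1 (a local min of the u-part); v converges to -2. The iterate converges to (-1, -2).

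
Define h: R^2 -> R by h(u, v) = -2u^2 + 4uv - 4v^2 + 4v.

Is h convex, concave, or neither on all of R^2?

h is quadratic, so its Hessian is the constant matrix H = [[-4, 4], [4, -8]].
det(H) = 16, tr(H) = -12.
det(H) > 0 and tr(H) < 0, so H is negative definite everywhere: concave.

concave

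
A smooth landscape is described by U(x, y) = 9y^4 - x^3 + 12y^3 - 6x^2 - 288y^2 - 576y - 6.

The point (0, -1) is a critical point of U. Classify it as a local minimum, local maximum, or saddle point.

local maximum

The mixed partial ∂²U/∂x∂y is 0, so the Hessian at any point is diag(U_xx, U_yy) = diag(-6(x + 2), 36(3y^2 + 2y - 16)).
At (0, -1): H = diag(-12, -540).
Both eigenvalues are negative, so H is negative definite: a local maximum.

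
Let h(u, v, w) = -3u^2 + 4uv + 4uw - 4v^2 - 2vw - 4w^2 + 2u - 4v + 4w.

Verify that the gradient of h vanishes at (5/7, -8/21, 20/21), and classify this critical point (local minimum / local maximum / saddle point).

∇h = (-6u + 4v + 4w + 2, 4u - 8v - 2w - 4, 4u - 2v - 8w + 4); substituting (5/7, -8/21, 20/21) gives ∇h = (0, 0, 0), so (5/7, -8/21, 20/21) is indeed a critical point.
The Hessian is constant: H = [[-6, 4, 4], [4, -8, -2], [4, -2, -8]].
Leading principal minors: Δ₁ = -6, Δ₂ = 32, Δ₃ = -168.
The minors alternate sign starting negative (−, +, −), so H is negative definite: a local maximum.

local maximum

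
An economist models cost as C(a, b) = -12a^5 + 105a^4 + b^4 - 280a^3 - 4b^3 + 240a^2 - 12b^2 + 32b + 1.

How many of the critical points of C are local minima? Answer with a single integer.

4

C separates as a function of a plus a function of b, so ∇C=0 decouples.
∂C/∂a = -60a(a - 4)(a - 2)(a - 1) = 0 at a ∈ {0, 1, 2, 4}; ∂C/∂b = 4(b - 4)(b - 1)(b + 2) = 0 at b ∈ {-2, 1, 4}.
The Hessian is diagonal: diag(C_aa, C_bb). Second derivatives: C_aa(0)=480, C_aa(1)=-180, C_aa(2)=240, C_aa(4)=-1440; C_bb(-2)=72, C_bb(1)=-36, C_bb(4)=72.
Local minima occur where both diagonal entries positive: (0, -2), (0, 4), (2, -2), (2, 4). Count: 4.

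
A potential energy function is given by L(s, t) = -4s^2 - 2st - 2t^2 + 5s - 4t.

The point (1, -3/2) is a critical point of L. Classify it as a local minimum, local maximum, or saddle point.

local maximum

The Hessian of L is constant: H = [[-8, -2], [-2, -4]].
det(H) = (-8)·(-4) − (-2)² = 28.
det(H) > 0 and tr(H) = -12 < 0, so H is negative definite and the point is a local maximum.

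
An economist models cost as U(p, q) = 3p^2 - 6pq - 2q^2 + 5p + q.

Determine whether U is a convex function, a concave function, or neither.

U is quadratic, so its Hessian is the constant matrix H = [[6, -6], [-6, -4]].
det(H) = -60, tr(H) = 2.
det(H) < 0, so H is indefinite: neither convex nor concave.

neither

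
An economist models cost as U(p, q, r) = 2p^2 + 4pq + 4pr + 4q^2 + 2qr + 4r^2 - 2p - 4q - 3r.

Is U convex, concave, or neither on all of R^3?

convex

U is quadratic, so its Hessian is the constant matrix H = [[4, 4, 4], [4, 8, 2], [4, 2, 8]].
Leading principal minors: 4, 16, 48.
All positive ⇒ H ≻ 0 ⇒ convex.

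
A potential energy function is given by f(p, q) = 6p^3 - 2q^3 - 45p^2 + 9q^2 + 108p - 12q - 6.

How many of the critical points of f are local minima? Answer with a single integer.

f separates as a function of p plus a function of q, so ∇f=0 decouples.
∂f/∂p = 18(p - 3)(p - 2) = 0 at p ∈ {2, 3}; ∂f/∂q = -6(q - 2)(q - 1) = 0 at q ∈ {1, 2}.
The Hessian is diagonal: diag(f_pp, f_qq). Second derivatives: f_pp(2)=-18, f_pp(3)=18; f_qq(1)=6, f_qq(2)=-6.
Local minima occur where both diagonal entries positive: (3, 1). Count: 1.

1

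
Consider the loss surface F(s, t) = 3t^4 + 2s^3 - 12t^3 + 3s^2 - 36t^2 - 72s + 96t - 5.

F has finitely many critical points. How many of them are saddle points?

3

F separates as a function of s plus a function of t, so ∇F=0 decouples.
∂F/∂s = 6(s - 3)(s + 4) = 0 at s ∈ {-4, 3}; ∂F/∂t = 12(t - 4)(t - 1)(t + 2) = 0 at t ∈ {-2, 1, 4}.
The Hessian is diagonal: diag(F_ss, F_tt). Second derivatives: F_ss(-4)=-42, F_ss(3)=42; F_tt(-2)=216, F_tt(1)=-108, F_tt(4)=216.
Saddle points occur where the two diagonal entries have opposite signs: (-4, -2), (-4, 4), (3, 1). Count: 3.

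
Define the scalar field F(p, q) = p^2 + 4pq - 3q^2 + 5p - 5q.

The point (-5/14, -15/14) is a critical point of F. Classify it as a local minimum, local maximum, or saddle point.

The Hessian of F is constant: H = [[2, 4], [4, -6]].
det(H) = 2·(-6) − 4² = -28.
Since det(H) < 0, H is indefinite and the critical point is a saddle point.

saddle point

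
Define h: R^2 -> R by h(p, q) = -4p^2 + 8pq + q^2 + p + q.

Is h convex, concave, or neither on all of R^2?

h is quadratic, so its Hessian is the constant matrix H = [[-8, 8], [8, 2]].
det(H) = -80, tr(H) = -6.
det(H) < 0, so H is indefinite: neither convex nor concave.

neither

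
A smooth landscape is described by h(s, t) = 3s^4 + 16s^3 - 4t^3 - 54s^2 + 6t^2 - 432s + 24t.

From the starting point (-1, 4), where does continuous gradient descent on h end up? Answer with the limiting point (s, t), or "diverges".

diverges

h is separable, so gradient descent decouples: s follows -∂h/∂s, t follows -∂h/∂t.
∂h/∂s = 12(s - 3)(s + 3)(s + 4); at s=-1 this is -288, so s increases.
∂h/∂t = -12(t - 2)(t + 1); at t=4 this is -120, so t increases.
The t-coordinate has no critical point in that direction and runs off to infinity.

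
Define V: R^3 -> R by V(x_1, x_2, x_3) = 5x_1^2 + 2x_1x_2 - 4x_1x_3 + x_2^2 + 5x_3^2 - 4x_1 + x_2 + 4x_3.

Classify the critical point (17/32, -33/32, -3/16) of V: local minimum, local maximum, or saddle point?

The Hessian is constant: H = [[10, 2, -4], [2, 2, 0], [-4, 0, 10]].
Leading principal minors: Δ₁ = 10, Δ₂ = 16, Δ₃ = 128.
All leading minors are positive, so H is positive definite: a local minimum.

local minimum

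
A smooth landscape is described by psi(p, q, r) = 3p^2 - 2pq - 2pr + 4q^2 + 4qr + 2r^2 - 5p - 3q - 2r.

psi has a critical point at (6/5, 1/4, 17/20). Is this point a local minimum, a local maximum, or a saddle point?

local minimum

The Hessian is constant: H = [[6, -2, -2], [-2, 8, 4], [-2, 4, 4]].
Leading principal minors: Δ₁ = 6, Δ₂ = 44, Δ₃ = 80.
All leading minors are positive, so H is positive definite: a local minimum.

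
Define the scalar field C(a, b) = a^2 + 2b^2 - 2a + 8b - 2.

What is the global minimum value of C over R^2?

C(a,b) separates as P(a) + Q(b) − 2, so its minimum is min P + min Q − 2.
P'(a) = 2a - 2 vanishes at a ∈ {1}; Q'(b) = 4b + 8 vanishes at b ∈ {-2}.
Local minima of P (where P''>0): P(1)=-1. Local minima of Q: Q(-2)=-8.
So the global minimum of C is P(1) + Q(-2) − 2 = -1 − 8 − 2 = -11, attained at (1, -2).

-11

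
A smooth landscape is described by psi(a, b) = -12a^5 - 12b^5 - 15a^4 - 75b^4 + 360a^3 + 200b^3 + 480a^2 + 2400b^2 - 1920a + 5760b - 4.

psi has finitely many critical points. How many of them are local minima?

psi separates as a function of a plus a function of b, so ∇psi=0 decouples.
∂psi/∂a = -60(a - 4)(a - 1)(a + 2)(a + 4) = 0 at a ∈ {-4, -2, 1, 4}; ∂psi/∂b = -60(b - 4)(b + 2)(b + 3)(b + 4) = 0 at b ∈ {-4, -3, -2, 4}.
The Hessian is diagonal: diag(psi_aa, psi_bb). Second derivatives: psi_aa(-4)=4800, psi_aa(-2)=-2160, psi_aa(1)=2700, psi_aa(4)=-8640; psi_bb(-4)=960, psi_bb(-3)=-420, psi_bb(-2)=720, psi_bb(4)=-20160.
Local minima occur where both diagonal entries positive: (-4, -4), (-4, -2), (1, -4), (1, -2). Count: 4.

4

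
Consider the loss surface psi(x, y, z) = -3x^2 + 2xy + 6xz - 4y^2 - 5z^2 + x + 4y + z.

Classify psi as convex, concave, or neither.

concave

psi is quadratic, so its Hessian is the constant matrix H = [[-6, 2, 6], [2, -8, 0], [6, 0, -10]].
Leading principal minors: -6, 44, -152.
Signs alternate −, +, − ⇒ H ≺ 0 ⇒ concave.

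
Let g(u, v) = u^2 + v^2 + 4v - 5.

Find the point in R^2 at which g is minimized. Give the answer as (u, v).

(0, -2)

g(u,v) separates as P(u) + Q(v) − 5, so its minimum is min P + min Q − 5.
P'(u) = 2u vanishes at u ∈ {0}; Q'(v) = 2v + 4 vanishes at v ∈ {-2}.
Local minima of P (where P''>0): P(0)=0. Local minima of Q: Q(-2)=-4.
So the global minimum of g is P(0) + Q(-2) − 5 = 0 − 4 − 5 = -9, attained at (0, -2).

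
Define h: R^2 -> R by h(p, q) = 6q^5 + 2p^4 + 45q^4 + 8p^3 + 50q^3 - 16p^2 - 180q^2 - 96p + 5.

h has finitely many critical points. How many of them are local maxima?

2

h separates as a function of p plus a function of q, so ∇h=0 decouples.
∂h/∂p = 8(p - 2)(p + 2)(p + 3) = 0 at p ∈ {-3, -2, 2}; ∂h/∂q = 30q(q - 1)(q + 3)(q + 4) = 0 at q ∈ {-4, -3, 0, 1}.
The Hessian is diagonal: diag(h_pp, h_qq). Second derivatives: h_pp(-3)=40, h_pp(-2)=-32, h_pp(2)=160; h_qq(-4)=-600, h_qq(-3)=360, h_qq(0)=-360, h_qq(1)=600.
Local maxima occur where both diagonal entries negative: (-2, -4), (-2, 0). Count: 2.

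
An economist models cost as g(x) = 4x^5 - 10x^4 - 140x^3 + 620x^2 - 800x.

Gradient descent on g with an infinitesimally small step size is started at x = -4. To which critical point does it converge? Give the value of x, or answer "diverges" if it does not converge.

1

g'(x) = 20(x - 4)(x - 2)(x - 1)(x + 5), so g'(-4) = -4800.
Gradient descent moves in the -g' direction, i.e. x is increasing.
The nearest critical point in that direction is x = 1, where g'' = 360 > 0 (a local minimum). The iterate converges there.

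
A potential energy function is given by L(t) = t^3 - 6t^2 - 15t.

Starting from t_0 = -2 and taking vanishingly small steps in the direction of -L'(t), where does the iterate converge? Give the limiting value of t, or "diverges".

L'(t) = 3(t - 5)(t + 1), so L'(-2) = 21.
Gradient descent moves in the -L' direction, i.e. t is decreasing.
There is no critical point below t=-2, and L' keeps the same sign, so the iterate runs off to −∞.

diverges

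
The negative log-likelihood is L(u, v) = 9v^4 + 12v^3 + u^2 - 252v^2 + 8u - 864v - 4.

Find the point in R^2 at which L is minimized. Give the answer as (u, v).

(-4, 4)

L(u,v) separates as P(u) + Q(v) − 4, so its minimum is min P + min Q − 4.
P'(u) = 2u + 8 vanishes at u ∈ {-4}; Q'(v) = 36(v - 4)(v + 2)(v + 3) vanishes at v ∈ {-3, -2, 4}.
Local minima of P (where P''>0): P(-4)=-16. Local minima of Q: Q(-3)=729, Q(4)=-4416.
So the global minimum of L is P(-4) + Q(4) − 4 = -16 − 4416 − 4 = -4436, attained at (-4, 4).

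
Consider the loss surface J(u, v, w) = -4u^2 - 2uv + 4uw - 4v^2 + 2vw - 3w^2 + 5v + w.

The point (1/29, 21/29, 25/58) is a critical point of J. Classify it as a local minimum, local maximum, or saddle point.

local maximum

The Hessian is constant: H = [[-8, -2, 4], [-2, -8, 2], [4, 2, -6]].
Leading principal minors: Δ₁ = -8, Δ₂ = 60, Δ₃ = -232.
The minors alternate sign starting negative (−, +, −), so H is negative definite: a local maximum.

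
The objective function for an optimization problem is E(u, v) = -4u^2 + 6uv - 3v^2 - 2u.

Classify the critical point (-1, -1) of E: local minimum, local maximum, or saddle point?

The Hessian of E is constant: H = [[-8, 6], [6, -6]].
det(H) = (-8)·(-6) − 6² = 12.
det(H) > 0 and tr(H) = -14 < 0, so H is negative definite and the point is a local maximum.

local maximum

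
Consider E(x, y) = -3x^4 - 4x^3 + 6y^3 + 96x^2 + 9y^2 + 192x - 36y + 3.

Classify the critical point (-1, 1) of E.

The mixed partial ∂²E/∂x∂y is 0, so the Hessian at any point is diag(E_xx, E_yy) = diag(12(-3x^2 - 2x + 16), 18(2y + 1)).
At (-1, 1): H = diag(180, 54).
Both eigenvalues are positive, so H is positive definite: a local minimum.

local minimum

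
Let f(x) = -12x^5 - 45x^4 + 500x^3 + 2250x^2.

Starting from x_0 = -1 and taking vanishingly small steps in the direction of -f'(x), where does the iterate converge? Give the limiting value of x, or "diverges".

f'(x) = -60x(x - 5)(x + 3)(x + 5), so f'(-1) = -2880.
Gradient descent moves in the -f' direction, i.e. x is increasing.
The nearest critical point in that direction is x = 0, where f'' = 4500 > 0 (a local minimum). The iterate converges there.

0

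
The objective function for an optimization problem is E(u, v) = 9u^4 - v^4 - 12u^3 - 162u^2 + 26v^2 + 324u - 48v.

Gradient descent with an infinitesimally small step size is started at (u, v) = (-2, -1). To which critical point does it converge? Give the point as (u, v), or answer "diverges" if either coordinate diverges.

(-3, 1)

E is separable, so gradient descent decouples: u follows -∂E/∂u, v follows -∂E/∂v.
∂E/∂u = 36(u - 3)(u - 1)(u + 3); at u=-2 this is 540, so u decreases.
∂E/∂v = -4(v - 3)(v - 1)(v + 4); at v=-1 this is -96, so v increases.
u converges to its nearest critical value -3 (a local min of the u-part); v converges to 1. The iterate converges to (-3, 1).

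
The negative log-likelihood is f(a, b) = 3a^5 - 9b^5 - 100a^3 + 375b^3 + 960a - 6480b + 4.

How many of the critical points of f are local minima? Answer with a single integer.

4

f separates as a function of a plus a function of b, so ∇f=0 decouples.
∂f/∂a = 15(a - 4)(a - 2)(a + 2)(a + 4) = 0 at a ∈ {-4, -2, 2, 4}; ∂f/∂b = -45(b - 4)(b - 3)(b + 3)(b + 4) = 0 at b ∈ {-4, -3, 3, 4}.
The Hessian is diagonal: diag(f_aa, f_bb). Second derivatives: f_aa(-4)=-1440, f_aa(-2)=720, f_aa(2)=-720, f_aa(4)=1440; f_bb(-4)=2520, f_bb(-3)=-1890, f_bb(3)=1890, f_bb(4)=-2520.
Local minima occur where both diagonal entries positive: (-2, -4), (-2, 3), (4, -4), (4, 3). Count: 4.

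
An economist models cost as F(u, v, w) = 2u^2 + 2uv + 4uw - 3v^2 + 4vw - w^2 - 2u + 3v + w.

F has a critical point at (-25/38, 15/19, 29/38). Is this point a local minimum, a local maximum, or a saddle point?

The Hessian is constant: H = [[4, 2, 4], [2, -6, 4], [4, 4, -2]].
Leading principal minors: Δ₁ = 4, Δ₂ = -28, Δ₃ = 152.
The minors fit neither the all-positive nor the alternating-sign pattern, so H is indefinite: a saddle point.

saddle point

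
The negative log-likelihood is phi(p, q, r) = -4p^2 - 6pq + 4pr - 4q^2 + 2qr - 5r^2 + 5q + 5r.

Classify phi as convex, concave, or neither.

phi is quadratic, so its Hessian is the constant matrix H = [[-8, -6, 4], [-6, -8, 2], [4, 2, -10]].
Leading principal minors: -8, 28, -216.
Signs alternate −, +, − ⇒ H ≺ 0 ⇒ concave.

concave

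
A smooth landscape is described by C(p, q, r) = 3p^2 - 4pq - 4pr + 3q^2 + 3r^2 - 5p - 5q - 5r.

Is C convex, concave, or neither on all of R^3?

C is quadratic, so its Hessian is the constant matrix H = [[6, -4, -4], [-4, 6, 0], [-4, 0, 6]].
Leading principal minors: 6, 20, 24.
All positive ⇒ H ≻ 0 ⇒ convex.

convex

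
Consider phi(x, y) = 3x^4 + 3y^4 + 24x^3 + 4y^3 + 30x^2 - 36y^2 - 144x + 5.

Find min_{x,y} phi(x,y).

phi(x,y) separates as P(x) + Q(y) + 5, so its minimum is min P + min Q + 5.
P'(x) = 12(x - 1)(x + 3)(x + 4) vanishes at x ∈ {-4, -3, 1}; Q'(y) = 12y(y - 2)(y + 3) vanishes at y ∈ {-3, 0, 2}.
Local minima of P (where P''>0): P(-4)=288, P(1)=-87. Local minima of Q: Q(-3)=-189, Q(2)=-64.
So the global minimum of phi is P(1) + Q(-3) + 5 = -87 − 189 + 5 = -271, attained at (1, -3).

-271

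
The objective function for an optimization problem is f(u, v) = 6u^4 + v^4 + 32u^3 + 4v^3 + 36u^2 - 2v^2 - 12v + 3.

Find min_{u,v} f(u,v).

-60

f(u,v) separates as P(u) + Q(v) + 3, so its minimum is min P + min Q + 3.
P'(u) = 24u(u + 1)(u + 3) vanishes at u ∈ {-3, -1, 0}; Q'(v) = 4(v - 1)(v + 1)(v + 3) vanishes at v ∈ {-3, -1, 1}.
Local minima of P (where P''>0): P(-3)=-54, P(0)=0. Local minima of Q: Q(-3)=-9, Q(1)=-9.
So the global minimum of f is P(-3) + Q(-3) + 3 = -54 − 9 + 3 = -60, attained at (-3, -3).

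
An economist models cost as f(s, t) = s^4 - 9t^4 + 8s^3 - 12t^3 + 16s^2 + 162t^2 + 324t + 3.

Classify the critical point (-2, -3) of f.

local maximum

The mixed partial ∂²f/∂s∂t is 0, so the Hessian at any point is diag(f_ss, f_tt) = diag(4(3s^2 + 12s + 8), 36(-3t^2 - 2t + 9)).
At (-2, -3): H = diag(-16, -432).
Both eigenvalues are negative, so H is negative definite: a local maximum.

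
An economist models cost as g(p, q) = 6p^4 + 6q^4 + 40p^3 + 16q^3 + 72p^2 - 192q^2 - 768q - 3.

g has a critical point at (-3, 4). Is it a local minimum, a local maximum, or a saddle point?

The mixed partial ∂²g/∂p∂q is 0, so the Hessian at any point is diag(g_pp, g_qq) = diag(24(3p^2 + 10p + 6), 24(3q^2 + 4q - 16)).
At (-3, 4): H = diag(72, 1152).
Both eigenvalues are positive, so H is positive definite: a local minimum.

local minimum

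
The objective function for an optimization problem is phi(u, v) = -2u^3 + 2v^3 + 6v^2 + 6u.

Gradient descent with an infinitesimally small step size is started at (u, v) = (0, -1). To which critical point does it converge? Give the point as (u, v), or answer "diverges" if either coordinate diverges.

phi is separable, so gradient descent decouples: u follows -∂phi/∂u, v follows -∂phi/∂v.
∂phi/∂u = -6(u - 1)(u + 1); at u=0 this is 6, so u decreases.
∂phi/∂v = 6v(v + 2); at v=-1 this is -6, so v increases.
u converges to its nearest critical value -1 (a local min of the u-part); v converges to 0. The iterate converges to (-1, 0).

(-1, 0)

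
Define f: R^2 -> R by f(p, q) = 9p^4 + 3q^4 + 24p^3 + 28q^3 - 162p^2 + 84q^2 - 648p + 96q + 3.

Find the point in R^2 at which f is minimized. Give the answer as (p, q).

(3, -4)

f(p,q) separates as A(p) + B(q) + 3, so its minimum is min A + min B + 3.
A'(p) = 36(p - 3)(p + 2)(p + 3) vanishes at p ∈ {-3, -2, 3}; B'(q) = 12(q + 1)(q + 2)(q + 4) vanishes at q ∈ {-4, -2, -1}.
Local minima of A (where A''>0): A(-3)=567, A(3)=-2025. Local minima of B: B(-4)=-64, B(-1)=-37.
So the global minimum of f is A(3) + B(-4) + 3 = -2025 − 64 + 3 = -2086, attained at (3, -4).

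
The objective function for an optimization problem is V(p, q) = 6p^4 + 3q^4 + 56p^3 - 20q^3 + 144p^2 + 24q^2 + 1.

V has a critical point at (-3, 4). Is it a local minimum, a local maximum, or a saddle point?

saddle point

The mixed partial ∂²V/∂p∂q is 0, so the Hessian at any point is diag(V_pp, V_qq) = diag(24(3p^2 + 14p + 12), 12(3q^2 - 10q + 4)).
At (-3, 4): H = diag(-72, 144).
The eigenvalues have opposite signs, so H is indefinite: a saddle point.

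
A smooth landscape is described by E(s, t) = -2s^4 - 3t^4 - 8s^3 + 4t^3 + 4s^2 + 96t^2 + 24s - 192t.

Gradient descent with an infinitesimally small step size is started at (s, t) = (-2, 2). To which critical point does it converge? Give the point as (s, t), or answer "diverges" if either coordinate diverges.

(-1, 1)

E is separable, so gradient descent decouples: s follows -∂E/∂s, t follows -∂E/∂t.
∂E/∂s = -8(s - 1)(s + 1)(s + 3); at s=-2 this is -24, so s increases.
∂E/∂t = -12(t - 4)(t - 1)(t + 4); at t=2 this is 144, so t decreases.
s converges to its nearest critical value -1 (a local min of the s-part); t converges to 1. The iterate converges to (-1, 1).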